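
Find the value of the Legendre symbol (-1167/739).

-1

Reduce the numerator: -1167 ≡ 311 (mod 739), so (-1167/739) = (311/739).
Both 311 ≡ 3 and 739 ≡ 3 (mod 4), so reciprocity gives (311/739) = -(739/311). Reduce: 739 ≡ 117 (mod 311). Now have -(117/311).
117 ≡ 1 (mod 4), so quadratic reciprocity gives (117/311) = (311/117). Reduce: 311 ≡ 77 (mod 117). Now have -(77/117).
77 ≡ 1 (mod 4), so quadratic reciprocity gives (77/117) = (117/77). Reduce: 117 ≡ 40 (mod 77). Now have -(40/77).
Factor out 2: 40 = 2^3·5. Since 77 ≡ 5 (mod 8), (2/77) = -1, and (2/77)^3 = -1. Now have (5/77).
5 ≡ 1 (mod 4), so quadratic reciprocity gives (5/77) = (77/5). Reduce: 77 ≡ 2 (mod 5). Now have (2/5).
Factor out 2: 2 = 2. Since 5 ≡ 5 (mod 8), (2/5) = -1. Now have -(1/5).
(1/5) = 1. Collecting the sign factors: -1.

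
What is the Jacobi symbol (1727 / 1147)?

(1727 / 1147)
  = (580 / 1147)    [1727 ≡ 580 mod 1147]
  = (145 / 1147)    [1147 ≡ 3 mod 8 ⇒ (2 / 1147)^2 = +1]
  = (1147 / 145)    [QR: 145 ≡ 1 mod 4, sign kept]
  = (132 / 145)    [1147 ≡ 132 mod 145]
  = (33 / 145)    [145 ≡ 1 mod 8 ⇒ (2 / 145)^2 = +1]
  = (145 / 33)    [QR: 33 ≡ 1 mod 4, sign kept]
  = (13 / 33)    [145 ≡ 13 mod 33]
  = (33 / 13)    [QR: 13 ≡ 1 mod 4, sign kept]
  = (7 / 13)    [33 ≡ 7 mod 13]
  = (13 / 7)    [QR: 13 ≡ 1 mod 4, sign kept]
  = (6 / 7)    [13 ≡ 6 mod 7]
  = (3 / 7)    [7 ≡ 7 mod 8 ⇒ (2 / 7) = +1]
  = -(7 / 3)    [QR: both ≡ 3 mod 4, sign flips]
  = -(1 / 3)    [7 ≡ 1 mod 3]
  = -1    [(1 / 3) = 1]

-1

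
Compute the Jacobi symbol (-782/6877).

(-782/6877)
  = (6095/6877)    [-782 ≡ 6095 mod 6877]
  = (6877/6095)    [QR: 6877 ≡ 1 mod 4, sign kept]
  = (782/6095)    [6877 ≡ 782 mod 6095]
  = (391/6095)    [6095 ≡ 7 mod 8 ⇒ (2/6095) = +1]
  = -(6095/391)    [QR: both ≡ 3 mod 4, sign flips]
  = -(230/391)    [6095 ≡ 230 mod 391]
  = -(115/391)    [391 ≡ 7 mod 8 ⇒ (2/391) = +1]
  = (391/115)    [QR: both ≡ 3 mod 4, sign flips]
  = (46/115)    [391 ≡ 46 mod 115]
  = -(23/115)    [115 ≡ 3 mod 8 ⇒ (2/115) = -1]
  = (115/23)    [QR: both ≡ 3 mod 4, sign flips]
  = (0/23)    [115 ≡ 0 mod 23]
  = 0    [numerator 0, gcd > 1]

0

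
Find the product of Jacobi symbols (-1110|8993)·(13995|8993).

By multiplicativity, (-1110·13995|8993) = (-1110|8993)·(13995|8993).
First factor (-1110|8993):
Pull out -1: (-1110|8993) = (-1|8993)·(1110|8993). Since 8993 ≡ 1 (mod 4), (-1|8993) = +1. Now have (1110|8993).
Factor out 2: 1110 = 2·555. Since 8993 ≡ 1 (mod 8), (2|8993) = +1. Now have (555|8993).
8993 ≡ 1 (mod 4), so quadratic reciprocity gives (555|8993) = (8993|555). Reduce: 8993 ≡ 113 (mod 555). Now have (113|555).
113 ≡ 1 (mod 4), so quadratic reciprocity gives (113|555) = (555|113). Reduce: 555 ≡ 103 (mod 113). Now have (103|113).
113 ≡ 1 (mod 4), so quadratic reciprocity gives (103|113) = (113|103). Reduce: 113 ≡ 10 (mod 103). Now have (10|103).
Factor out 2: 10 = 2·5. Since 103 ≡ 7 (mod 8), (2|103) = +1. Now have (5|103).
5 ≡ 1 (mod 4), so quadratic reciprocity gives (5|103) = (103|5). Reduce: 103 ≡ 3 (mod 5). Now have (3|5).
5 ≡ 1 (mod 4), so quadratic reciprocity gives (3|5) = (5|3). Reduce: 5 ≡ 2 (mod 3). Now have (2|3).
Factor out 2: 2 = 2. Since 3 ≡ 3 (mod 8), (2|3) = -1. Now have -(1|3).
(1|3) = 1. Collecting the sign factors: -1.
Second factor (13995|8993):
Reduce the numerator: 13995 ≡ 5002 (mod 8993), so (13995|8993) = (5002|8993).
Factor out 2: 5002 = 2·2501. Since 8993 ≡ 1 (mod 8), (2|8993) = +1. Now have (2501|8993).
2501 ≡ 1 (mod 4), so quadratic reciprocity gives (2501|8993) = (8993|2501). Reduce: 8993 ≡ 1490 (mod 2501). Now have (1490|2501).
Factor out 2: 1490 = 2·745. Since 2501 ≡ 5 (mod 8), (2|2501) = -1. Now have -(745|2501).
745 ≡ 1 (mod 4), so quadratic reciprocity gives (745|2501) = (2501|745). Reduce: 2501 ≡ 266 (mod 745). Now have -(266|745).
Factor out 2: 266 = 2·133. Since 745 ≡ 1 (mod 8), (2|745) = +1. Now have -(133|745).
133 ≡ 1 (mod 4), so quadratic reciprocity gives (133|745) = (745|133). Reduce: 745 ≡ 80 (mod 133). Now have -(80|133).
Factor out 2: 80 = 2^4·5. Since 133 ≡ 5 (mod 8), (2|133) = -1, and (2|133)^4 = +1. Now have -(5|133).
5 ≡ 1 (mod 4), so quadratic reciprocity gives (5|133) = (133|5). Reduce: 133 ≡ 3 (mod 5). Now have -(3|5).
5 ≡ 1 (mod 4), so quadratic reciprocity gives (3|5) = (5|3). Reduce: 5 ≡ 2 (mod 3). Now have -(2|3).
Factor out 2: 2 = 2. Since 3 ≡ 3 (mod 8), (2|3) = -1. Now have (1|3).
(1|3) = 1. Collecting the sign factors: 1.
Product: (-1)·(1) = -1.

-1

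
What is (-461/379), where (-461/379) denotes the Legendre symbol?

(-461/379)
  = -(461/379)    [379 ≡ 3 mod 4 ⇒ (-1/379) = -1]
  = -(82/379)    [461 ≡ 82 mod 379]
  = (41/379)    [379 ≡ 3 mod 8 ⇒ (2/379) = -1]
  = (379/41)    [QR: 41 ≡ 1 mod 4, sign kept]
  = (10/41)    [379 ≡ 10 mod 41]
  = (5/41)    [41 ≡ 1 mod 8 ⇒ (2/41) = +1]
  = (41/5)    [QR: 5 ≡ 1 mod 4, sign kept]
  = (1/5)    [41 ≡ 1 mod 5]
  = 1    [(1/5) = 1]

1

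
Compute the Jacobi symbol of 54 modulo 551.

(54|551)
  = (27|551)    [551 ≡ 7 mod 8 ⇒ (2|551) = +1]
  = -(551|27)    [QR: both ≡ 3 mod 4, sign flips]
  = -(11|27)    [551 ≡ 11 mod 27]
  = (27|11)    [QR: both ≡ 3 mod 4, sign flips]
  = (5|11)    [27 ≡ 5 mod 11]
  = (11|5)    [QR: 5 ≡ 1 mod 4, sign kept]
  = (1|5)    [11 ≡ 1 mod 5]
  = 1    [(1|5) = 1]

1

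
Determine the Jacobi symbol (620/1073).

-1

(620/1073)
  = (155/1073)    [1073 ≡ 1 mod 8 ⇒ (2/1073)^2 = +1]
  = (1073/155)    [QR: 1073 ≡ 1 mod 4, sign kept]
  = (143/155)    [1073 ≡ 143 mod 155]
  = -(155/143)    [QR: both ≡ 3 mod 4, sign flips]
  = -(12/143)    [155 ≡ 12 mod 143]
  = -(3/143)    [143 ≡ 7 mod 8 ⇒ (2/143)^2 = +1]
  = (143/3)    [QR: both ≡ 3 mod 4, sign flips]
  = (2/3)    [143 ≡ 2 mod 3]
  = -(1/3)    [3 ≡ 3 mod 8 ⇒ (2/3) = -1]
  = -1    [(1/3) = 1]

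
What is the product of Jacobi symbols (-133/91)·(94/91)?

0

By multiplicativity, (-133·94/91) = (-133/91)·(94/91).
First factor (-133/91):
Reduce the numerator: -133 ≡ 49 (mod 91), so (-133/91) = (49/91).
49 ≡ 1 (mod 4), so quadratic reciprocity gives (49/91) = (91/49). Reduce: 91 ≡ 42 (mod 49). Now have (42/49).
Factor out 2: 42 = 2·21. Since 49 ≡ 1 (mod 8), (2/49) = +1. Now have (21/49).
21 ≡ 1 (mod 4), so quadratic reciprocity gives (21/49) = (49/21). Reduce: 49 ≡ 7 (mod 21). Now have (7/21).
21 ≡ 1 (mod 4), so quadratic reciprocity gives (7/21) = (21/7). Reduce: 21 ≡ 0 (mod 7). Now have (0/7).
The numerator is now 0 with denominator 7 > 1: the symbol is 0.
Second factor (94/91):
Reduce the numerator: 94 ≡ 3 (mod 91), so (94/91) = (3/91).
Both 3 ≡ 3 and 91 ≡ 3 (mod 4), so reciprocity gives (3/91) = -(91/3). Reduce: 91 ≡ 1 (mod 3). Now have -(1/3).
(1/3) = 1. Collecting the sign factors: -1.
Product: (0)·(-1) = 0.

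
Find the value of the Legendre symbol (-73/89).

1

(-73/89)
  = (73/89)    [89 ≡ 1 mod 4 ⇒ (-1/89) = +1]
  = (89/73)    [QR: 73 ≡ 1 mod 4, sign kept]
  = (16/73)    [89 ≡ 16 mod 73]
  = (1/73)    [73 ≡ 1 mod 8 ⇒ (2/73)^4 = +1]
  = 1    [(1/73) = 1]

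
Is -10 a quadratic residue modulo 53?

(-10/53)
  = (10/53)    [53 ≡ 1 mod 4 ⇒ (-1/53) = +1]
  = -(5/53)    [53 ≡ 5 mod 8 ⇒ (2/53) = -1]
  = -(53/5)    [QR: 5 ≡ 1 mod 4, sign kept]
  = -(3/5)    [53 ≡ 3 mod 5]
  = -(5/3)    [QR: 5 ≡ 1 mod 4, sign kept]
  = -(2/3)    [5 ≡ 2 mod 3]
  = (1/3)    [3 ≡ 3 mod 8 ⇒ (2/3) = -1]
  = 1    [(1/3) = 1]
(-10/53) = 1, and 53 is prime, so -10 is a quadratic residue mod 53.

yes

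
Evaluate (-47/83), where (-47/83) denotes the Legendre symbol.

1

Pull out -1: (-47/83) = (-1/83)·(47/83). Since 83 ≡ 3 (mod 4), (-1/83) = -1. Now have -(47/83).
Both 47 ≡ 3 and 83 ≡ 3 (mod 4), so reciprocity gives (47/83) = -(83/47). Reduce: 83 ≡ 36 (mod 47). Now have (36/47).
Factor out 2: 36 = 2^2·9. Since 47 ≡ 7 (mod 8), (2/47) = +1, and (2/47)^2 = +1. Now have (9/47).
9 ≡ 1 (mod 4), so quadratic reciprocity gives (9/47) = (47/9). Reduce: 47 ≡ 2 (mod 9). Now have (2/9).
Factor out 2: 2 = 2. Since 9 ≡ 1 (mod 8), (2/9) = +1. Now have (1/9).
(1/9) = 1. Collecting the sign factors: 1.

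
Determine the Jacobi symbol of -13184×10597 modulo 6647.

By multiplicativity, (-13184·10597 / 6647) = (-13184 / 6647)·(10597 / 6647).
First factor (-13184 / 6647):
Pull out -1: (-13184 / 6647) = (-1 / 6647)·(13184 / 6647). Since 6647 ≡ 3 (mod 4), (-1 / 6647) = -1. Now have -(13184 / 6647).
Reduce the numerator: 13184 ≡ 6537 (mod 6647), so (13184 / 6647) = (6537 / 6647).
6537 ≡ 1 (mod 4), so quadratic reciprocity gives (6537 / 6647) = (6647 / 6537). Reduce: 6647 ≡ 110 (mod 6537). Now have -(110 / 6537).
Factor out 2: 110 = 2·55. Since 6537 ≡ 1 (mod 8), (2 / 6537) = +1. Now have -(55 / 6537).
6537 ≡ 1 (mod 4), so quadratic reciprocity gives (55 / 6537) = (6537 / 55). Reduce: 6537 ≡ 47 (mod 55). Now have -(47 / 55).
Both 47 ≡ 3 and 55 ≡ 3 (mod 4), so reciprocity gives (47 / 55) = -(55 / 47). Reduce: 55 ≡ 8 (mod 47). Now have (8 / 47).
Factor out 2: 8 = 2^3. Since 47 ≡ 7 (mod 8), (2 / 47) = +1, and (2 / 47)^3 = +1. Now have (1 / 47).
(1 / 47) = 1. Collecting the sign factors: 1.
Second factor (10597 / 6647):
Reduce the numerator: 10597 ≡ 3950 (mod 6647), so (10597 / 6647) = (3950 / 6647).
Factor out 2: 3950 = 2·1975. Since 6647 ≡ 7 (mod 8), (2 / 6647) = +1. Now have (1975 / 6647).
Both 1975 ≡ 3 and 6647 ≡ 3 (mod 4), so reciprocity gives (1975 / 6647) = -(6647 / 1975). Reduce: 6647 ≡ 722 (mod 1975). Now have -(722 / 1975).
Factor out 2: 722 = 2·361. Since 1975 ≡ 7 (mod 8), (2 / 1975) = +1. Now have -(361 / 1975).
361 ≡ 1 (mod 4), so quadratic reciprocity gives (361 / 1975) = (1975 / 361). Reduce: 1975 ≡ 170 (mod 361). Now have -(170 / 361).
Factor out 2: 170 = 2·85. Since 361 ≡ 1 (mod 8), (2 / 361) = +1. Now have -(85 / 361).
85 ≡ 1 (mod 4), so quadratic reciprocity gives (85 / 361) = (361 / 85). Reduce: 361 ≡ 21 (mod 85). Now have -(21 / 85).
21 ≡ 1 (mod 4), so quadratic reciprocity gives (21 / 85) = (85 / 21). Reduce: 85 ≡ 1 (mod 21). Now have -(1 / 21).
(1 / 21) = 1. Collecting the sign factors: -1.
Product: (1)·(-1) = -1.

-1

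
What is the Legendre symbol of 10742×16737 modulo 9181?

By multiplicativity, (10742·16737/9181) = (10742/9181)·(16737/9181).
First factor (10742/9181):
(10742/9181)
  = (1561/9181)    [10742 ≡ 1561 mod 9181]
  = (9181/1561)    [QR: 1561 ≡ 1 mod 4, sign kept]
  = (1376/1561)    [9181 ≡ 1376 mod 1561]
  = (43/1561)    [1561 ≡ 1 mod 8 ⇒ (2/1561)^5 = +1]
  = (1561/43)    [QR: 1561 ≡ 1 mod 4, sign kept]
  = (13/43)    [1561 ≡ 13 mod 43]
  = (43/13)    [QR: 13 ≡ 1 mod 4, sign kept]
  = (4/13)    [43 ≡ 4 mod 13]
  = (1/13)    [13 ≡ 5 mod 8 ⇒ (2/13)^2 = +1]
  = 1    [(1/13) = 1]
Second factor (16737/9181):
(16737/9181)
  = (7556/9181)    [16737 ≡ 7556 mod 9181]
  = (1889/9181)    [9181 ≡ 5 mod 8 ⇒ (2/9181)^2 = +1]
  = (9181/1889)    [QR: 1889 ≡ 1 mod 4, sign kept]
  = (1625/1889)    [9181 ≡ 1625 mod 1889]
  = (1889/1625)    [QR: 1625 ≡ 1 mod 4, sign kept]
  = (264/1625)    [1889 ≡ 264 mod 1625]
  = (33/1625)    [1625 ≡ 1 mod 8 ⇒ (2/1625)^3 = +1]
  = (1625/33)    [QR: 33 ≡ 1 mod 4, sign kept]
  = (8/33)    [1625 ≡ 8 mod 33]
  = (1/33)    [33 ≡ 1 mod 8 ⇒ (2/33)^3 = +1]
  = 1    [(1/33) = 1]
Product: (1)·(1) = 1.

1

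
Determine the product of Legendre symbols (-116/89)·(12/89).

1

By multiplicativity, (-116·12/89) = (-116/89)·(12/89).
First factor (-116/89):
(-116/89)
  = (116/89)    [89 ≡ 1 mod 4 ⇒ (-1/89) = +1]
  = (27/89)    [116 ≡ 27 mod 89]
  = (89/27)    [QR: 89 ≡ 1 mod 4, sign kept]
  = (8/27)    [89 ≡ 8 mod 27]
  = -(1/27)    [27 ≡ 3 mod 8 ⇒ (2/27)^3 = -1]
  = -1    [(1/27) = 1]
Second factor (12/89):
(12/89)
  = (3/89)    [89 ≡ 1 mod 8 ⇒ (2/89)^2 = +1]
  = (89/3)    [QR: 89 ≡ 1 mod 4, sign kept]
  = (2/3)    [89 ≡ 2 mod 3]
  = -(1/3)    [3 ≡ 3 mod 8 ⇒ (2/3) = -1]
  = -1    [(1/3) = 1]
Product: (-1)·(-1) = 1.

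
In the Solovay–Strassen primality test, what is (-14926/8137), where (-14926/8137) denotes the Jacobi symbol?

(-14926/8137)
  = (14926/8137)    [8137 ≡ 1 mod 4 ⇒ (-1/8137) = +1]
  = (6789/8137)    [14926 ≡ 6789 mod 8137]
  = (8137/6789)    [QR: 6789 ≡ 1 mod 4, sign kept]
  = (1348/6789)    [8137 ≡ 1348 mod 6789]
  = (337/6789)    [6789 ≡ 5 mod 8 ⇒ (2/6789)^2 = +1]
  = (6789/337)    [QR: 337 ≡ 1 mod 4, sign kept]
  = (49/337)    [6789 ≡ 49 mod 337]
  = (337/49)    [QR: 49 ≡ 1 mod 4, sign kept]
  = (43/49)    [337 ≡ 43 mod 49]
  = (49/43)    [QR: 49 ≡ 1 mod 4, sign kept]
  = (6/43)    [49 ≡ 6 mod 43]
  = -(3/43)    [43 ≡ 3 mod 8 ⇒ (2/43) = -1]
  = (43/3)    [QR: both ≡ 3 mod 4, sign flips]
  = (1/3)    [43 ≡ 1 mod 3]
  = 1    [(1/3) = 1]

1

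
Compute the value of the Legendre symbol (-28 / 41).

-1

Pull out -1: (-28 / 41) = (-1 / 41)·(28 / 41). Since 41 ≡ 1 (mod 4), (-1 / 41) = +1. Now have (28 / 41).
Factor out 2: 28 = 2^2·7. Since 41 ≡ 1 (mod 8), (2 / 41) = +1, and (2 / 41)^2 = +1. Now have (7 / 41).
41 ≡ 1 (mod 4), so quadratic reciprocity gives (7 / 41) = (41 / 7). Reduce: 41 ≡ 6 (mod 7). Now have (6 / 7).
Factor out 2: 6 = 2·3. Since 7 ≡ 7 (mod 8), (2 / 7) = +1. Now have (3 / 7).
Both 3 ≡ 3 and 7 ≡ 3 (mod 4), so reciprocity gives (3 / 7) = -(7 / 3). Reduce: 7 ≡ 1 (mod 3). Now have -(1 / 3).
(1 / 3) = 1. Collecting the sign factors: -1.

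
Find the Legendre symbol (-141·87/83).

By multiplicativity, (-141·87/83) = (-141/83)·(87/83).
First factor (-141/83):
(-141/83)
  = (25/83)    [-141 ≡ 25 mod 83]
  = (83/25)    [QR: 25 ≡ 1 mod 4, sign kept]
  = (8/25)    [83 ≡ 8 mod 25]
  = (1/25)    [25 ≡ 1 mod 8 ⇒ (2/25)^3 = +1]
  = 1    [(1/25) = 1]
Second factor (87/83):
(87/83)
  = (4/83)    [87 ≡ 4 mod 83]
  = (1/83)    [83 ≡ 3 mod 8 ⇒ (2/83)^2 = +1]
  = 1    [(1/83) = 1]
Product: (1)·(1) = 1.

1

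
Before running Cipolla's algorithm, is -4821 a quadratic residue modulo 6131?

yes

(-4821|6131)
  = (1310|6131)    [-4821 ≡ 1310 mod 6131]
  = -(655|6131)    [6131 ≡ 3 mod 8 ⇒ (2|6131) = -1]
  = (6131|655)    [QR: both ≡ 3 mod 4, sign flips]
  = (236|655)    [6131 ≡ 236 mod 655]
  = (59|655)    [655 ≡ 7 mod 8 ⇒ (2|655)^2 = +1]
  = -(655|59)    [QR: both ≡ 3 mod 4, sign flips]
  = -(6|59)    [655 ≡ 6 mod 59]
  = (3|59)    [59 ≡ 3 mod 8 ⇒ (2|59) = -1]
  = -(59|3)    [QR: both ≡ 3 mod 4, sign flips]
  = -(2|3)    [59 ≡ 2 mod 3]
  = (1|3)    [3 ≡ 3 mod 8 ⇒ (2|3) = -1]
  = 1    [(1|3) = 1]
(-4821|6131) = 1, and 6131 is prime, so -4821 is a quadratic residue mod 6131.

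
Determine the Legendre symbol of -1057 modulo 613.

Reduce the numerator: -1057 ≡ 169 (mod 613), so (-1057/613) = (169/613).
169 ≡ 1 (mod 4), so quadratic reciprocity gives (169/613) = (613/169). Reduce: 613 ≡ 106 (mod 169). Now have (106/169).
Factor out 2: 106 = 2·53. Since 169 ≡ 1 (mod 8), (2/169) = +1. Now have (53/169).
53 ≡ 1 (mod 4), so quadratic reciprocity gives (53/169) = (169/53). Reduce: 169 ≡ 10 (mod 53). Now have (10/53).
Factor out 2: 10 = 2·5. Since 53 ≡ 5 (mod 8), (2/53) = -1. Now have -(5/53).
5 ≡ 1 (mod 4), so quadratic reciprocity gives (5/53) = (53/5). Reduce: 53 ≡ 3 (mod 5). Now have -(3/5).
5 ≡ 1 (mod 4), so quadratic reciprocity gives (3/5) = (5/3). Reduce: 5 ≡ 2 (mod 3). Now have -(2/3).
Factor out 2: 2 = 2. Since 3 ≡ 3 (mod 8), (2/3) = -1. Now have (1/3).
(1/3) = 1. Collecting the sign factors: 1.

1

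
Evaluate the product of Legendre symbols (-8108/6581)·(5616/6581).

1

By multiplicativity, (-8108·5616/6581) = (-8108/6581)·(5616/6581).
First factor (-8108/6581):
Reduce the numerator: -8108 ≡ 5054 (mod 6581), so (-8108/6581) = (5054/6581).
Factor out 2: 5054 = 2·2527. Since 6581 ≡ 5 (mod 8), (2/6581) = -1. Now have -(2527/6581).
6581 ≡ 1 (mod 4), so quadratic reciprocity gives (2527/6581) = (6581/2527). Reduce: 6581 ≡ 1527 (mod 2527). Now have -(1527/2527).
Both 1527 ≡ 3 and 2527 ≡ 3 (mod 4), so reciprocity gives (1527/2527) = -(2527/1527). Reduce: 2527 ≡ 1000 (mod 1527). Now have (1000/1527).
Factor out 2: 1000 = 2^3·125. Since 1527 ≡ 7 (mod 8), (2/1527) = +1, and (2/1527)^3 = +1. Now have (125/1527).
125 ≡ 1 (mod 4), so quadratic reciprocity gives (125/1527) = (1527/125). Reduce: 1527 ≡ 27 (mod 125). Now have (27/125).
125 ≡ 1 (mod 4), so quadratic reciprocity gives (27/125) = (125/27). Reduce: 125 ≡ 17 (mod 27). Now have (17/27).
17 ≡ 1 (mod 4), so quadratic reciprocity gives (17/27) = (27/17). Reduce: 27 ≡ 10 (mod 17). Now have (10/17).
Factor out 2: 10 = 2·5. Since 17 ≡ 1 (mod 8), (2/17) = +1. Now have (5/17).
5 ≡ 1 (mod 4), so quadratic reciprocity gives (5/17) = (17/5). Reduce: 17 ≡ 2 (mod 5). Now have (2/5).
Factor out 2: 2 = 2. Since 5 ≡ 5 (mod 8), (2/5) = -1. Now have -(1/5).
(1/5) = 1. Collecting the sign factors: -1.
Second factor (5616/6581):
Factor out 2: 5616 = 2^4·351. Since 6581 ≡ 5 (mod 8), (2/6581) = -1, and (2/6581)^4 = +1. Now have (351/6581).
6581 ≡ 1 (mod 4), so quadratic reciprocity gives (351/6581) = (6581/351). Reduce: 6581 ≡ 263 (mod 351). Now have (263/351).
Both 263 ≡ 3 and 351 ≡ 3 (mod 4), so reciprocity gives (263/351) = -(351/263). Reduce: 351 ≡ 88 (mod 263). Now have -(88/263).
Factor out 2: 88 = 2^3·11. Since 263 ≡ 7 (mod 8), (2/263) = +1, and (2/263)^3 = +1. Now have -(11/263).
Both 11 ≡ 3 and 263 ≡ 3 (mod 4), so reciprocity gives (11/263) = -(263/11). Reduce: 263 ≡ 10 (mod 11). Now have (10/11).
Factor out 2: 10 = 2·5. Since 11 ≡ 3 (mod 8), (2/11) = -1. Now have -(5/11).
5 ≡ 1 (mod 4), so quadratic reciprocity gives (5/11) = (11/5). Reduce: 11 ≡ 1 (mod 5). Now have -(1/5).
(1/5) = 1. Collecting the sign factors: -1.
Product: (-1)·(-1) = 1.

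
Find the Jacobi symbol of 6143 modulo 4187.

Reduce the numerator: 6143 ≡ 1956 (mod 4187), so (6143 / 4187) = (1956 / 4187).
Factor out 2: 1956 = 2^2·489. Since 4187 ≡ 3 (mod 8), (2 / 4187) = -1, and (2 / 4187)^2 = +1. Now have (489 / 4187).
489 ≡ 1 (mod 4), so quadratic reciprocity gives (489 / 4187) = (4187 / 489). Reduce: 4187 ≡ 275 (mod 489). Now have (275 / 489).
489 ≡ 1 (mod 4), so quadratic reciprocity gives (275 / 489) = (489 / 275). Reduce: 489 ≡ 214 (mod 275). Now have (214 / 275).
Factor out 2: 214 = 2·107. Since 275 ≡ 3 (mod 8), (2 / 275) = -1. Now have -(107 / 275).
Both 107 ≡ 3 and 275 ≡ 3 (mod 4), so reciprocity gives (107 / 275) = -(275 / 107). Reduce: 275 ≡ 61 (mod 107). Now have (61 / 107).
61 ≡ 1 (mod 4), so quadratic reciprocity gives (61 / 107) = (107 / 61). Reduce: 107 ≡ 46 (mod 61). Now have (46 / 61).
Factor out 2: 46 = 2·23. Since 61 ≡ 5 (mod 8), (2 / 61) = -1. Now have -(23 / 61).
61 ≡ 1 (mod 4), so quadratic reciprocity gives (23 / 61) = (61 / 23). Reduce: 61 ≡ 15 (mod 23). Now have -(15 / 23).
Both 15 ≡ 3 and 23 ≡ 3 (mod 4), so reciprocity gives (15 / 23) = -(23 / 15). Reduce: 23 ≡ 8 (mod 15). Now have (8 / 15).
Factor out 2: 8 = 2^3. Since 15 ≡ 7 (mod 8), (2 / 15) = +1, and (2 / 15)^3 = +1. Now have (1 / 15).
(1 / 15) = 1. Collecting the sign factors: 1.

1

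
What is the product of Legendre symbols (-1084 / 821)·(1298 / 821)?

By multiplicativity, (-1084·1298 / 821) = (-1084 / 821)·(1298 / 821).
First factor (-1084 / 821):
Reduce the numerator: -1084 ≡ 558 (mod 821), so (-1084 / 821) = (558 / 821).
Factor out 2: 558 = 2·279. Since 821 ≡ 5 (mod 8), (2 / 821) = -1. Now have -(279 / 821).
821 ≡ 1 (mod 4), so quadratic reciprocity gives (279 / 821) = (821 / 279). Reduce: 821 ≡ 263 (mod 279). Now have -(263 / 279).
Both 263 ≡ 3 and 279 ≡ 3 (mod 4), so reciprocity gives (263 / 279) = -(279 / 263). Reduce: 279 ≡ 16 (mod 263). Now have (16 / 263).
Factor out 2: 16 = 2^4. Since 263 ≡ 7 (mod 8), (2 / 263) = +1, and (2 / 263)^4 = +1. Now have (1 / 263).
(1 / 263) = 1. Collecting the sign factors: 1.
Second factor (1298 / 821):
Reduce the numerator: 1298 ≡ 477 (mod 821), so (1298 / 821) = (477 / 821).
477 ≡ 1 (mod 4), so quadratic reciprocity gives (477 / 821) = (821 / 477). Reduce: 821 ≡ 344 (mod 477). Now have (344 / 477).
Factor out 2: 344 = 2^3·43. Since 477 ≡ 5 (mod 8), (2 / 477) = -1, and (2 / 477)^3 = -1. Now have -(43 / 477).
477 ≡ 1 (mod 4), so quadratic reciprocity gives (43 / 477) = (477 / 43). Reduce: 477 ≡ 4 (mod 43). Now have -(4 / 43).
Factor out 2: 4 = 2^2. Since 43 ≡ 3 (mod 8), (2 / 43) = -1, and (2 / 43)^2 = +1. Now have -(1 / 43).
(1 / 43) = 1. Collecting the sign factors: -1.
Product: (1)·(-1) = -1.

-1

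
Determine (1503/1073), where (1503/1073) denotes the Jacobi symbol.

-1

(1503/1073)
  = (430/1073)    [1503 ≡ 430 mod 1073]
  = (215/1073)    [1073 ≡ 1 mod 8 ⇒ (2/1073) = +1]
  = (1073/215)    [QR: 1073 ≡ 1 mod 4, sign kept]
  = (213/215)    [1073 ≡ 213 mod 215]
  = (215/213)    [QR: 213 ≡ 1 mod 4, sign kept]
  = (2/213)    [215 ≡ 2 mod 213]
  = -(1/213)    [213 ≡ 5 mod 8 ⇒ (2/213) = -1]
  = -1    [(1/213) = 1]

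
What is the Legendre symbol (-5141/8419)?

-1

(-5141/8419)
  = (3278/8419)    [-5141 ≡ 3278 mod 8419]
  = -(1639/8419)    [8419 ≡ 3 mod 8 ⇒ (2/8419) = -1]
  = (8419/1639)    [QR: both ≡ 3 mod 4, sign flips]
  = (224/1639)    [8419 ≡ 224 mod 1639]
  = (7/1639)    [1639 ≡ 7 mod 8 ⇒ (2/1639)^5 = +1]
  = -(1639/7)    [QR: both ≡ 3 mod 4, sign flips]
  = -(1/7)    [1639 ≡ 1 mod 7]
  = -1    [(1/7) = 1]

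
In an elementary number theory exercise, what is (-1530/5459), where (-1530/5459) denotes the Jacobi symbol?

(-1530/5459)
  = (3929/5459)    [-1530 ≡ 3929 mod 5459]
  = (5459/3929)    [QR: 3929 ≡ 1 mod 4, sign kept]
  = (1530/3929)    [5459 ≡ 1530 mod 3929]
  = (765/3929)    [3929 ≡ 1 mod 8 ⇒ (2/3929) = +1]
  = (3929/765)    [QR: 765 ≡ 1 mod 4, sign kept]
  = (104/765)    [3929 ≡ 104 mod 765]
  = -(13/765)    [765 ≡ 5 mod 8 ⇒ (2/765)^3 = -1]
  = -(765/13)    [QR: 13 ≡ 1 mod 4, sign kept]
  = -(11/13)    [765 ≡ 11 mod 13]
  = -(13/11)    [QR: 13 ≡ 1 mod 4, sign kept]
  = -(2/11)    [13 ≡ 2 mod 11]
  = (1/11)    [11 ≡ 3 mod 8 ⇒ (2/11) = -1]
  = 1    [(1/11) = 1]

1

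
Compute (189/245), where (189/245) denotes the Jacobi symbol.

0

(189/245)
  = (245/189)    [QR: 189 ≡ 1 mod 4, sign kept]
  = (56/189)    [245 ≡ 56 mod 189]
  = -(7/189)    [189 ≡ 5 mod 8 ⇒ (2/189)^3 = -1]
  = -(189/7)    [QR: 189 ≡ 1 mod 4, sign kept]
  = -(0/7)    [189 ≡ 0 mod 7]
  = 0    [numerator 0, gcd > 1]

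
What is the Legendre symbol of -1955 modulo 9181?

(-1955/9181)
  = (1955/9181)    [9181 ≡ 1 mod 4 ⇒ (-1/9181) = +1]
  = (9181/1955)    [QR: 9181 ≡ 1 mod 4, sign kept]
  = (1361/1955)    [9181 ≡ 1361 mod 1955]
  = (1955/1361)    [QR: 1361 ≡ 1 mod 4, sign kept]
  = (594/1361)    [1955 ≡ 594 mod 1361]
  = (297/1361)    [1361 ≡ 1 mod 8 ⇒ (2/1361) = +1]
  = (1361/297)    [QR: 297 ≡ 1 mod 4, sign kept]
  = (173/297)    [1361 ≡ 173 mod 297]
  = (297/173)    [QR: 173 ≡ 1 mod 4, sign kept]
  = (124/173)    [297 ≡ 124 mod 173]
  = (31/173)    [173 ≡ 5 mod 8 ⇒ (2/173)^2 = +1]
  = (173/31)    [QR: 173 ≡ 1 mod 4, sign kept]
  = (18/31)    [173 ≡ 18 mod 31]
  = (9/31)    [31 ≡ 7 mod 8 ⇒ (2/31) = +1]
  = (31/9)    [QR: 9 ≡ 1 mod 4, sign kept]
  = (4/9)    [31 ≡ 4 mod 9]
  = (1/9)    [9 ≡ 1 mod 8 ⇒ (2/9)^2 = +1]
  = 1    [(1/9) = 1]

1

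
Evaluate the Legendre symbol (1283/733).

(1283/733)
  = (550/733)    [1283 ≡ 550 mod 733]
  = -(275/733)    [733 ≡ 5 mod 8 ⇒ (2/733) = -1]
  = -(733/275)    [QR: 733 ≡ 1 mod 4, sign kept]
  = -(183/275)    [733 ≡ 183 mod 275]
  = (275/183)    [QR: both ≡ 3 mod 4, sign flips]
  = (92/183)    [275 ≡ 92 mod 183]
  = (23/183)    [183 ≡ 7 mod 8 ⇒ (2/183)^2 = +1]
  = -(183/23)    [QR: both ≡ 3 mod 4, sign flips]
  = -(22/23)    [183 ≡ 22 mod 23]
  = -(11/23)    [23 ≡ 7 mod 8 ⇒ (2/23) = +1]
  = (23/11)    [QR: both ≡ 3 mod 4, sign flips]
  = (1/11)    [23 ≡ 1 mod 11]
  = 1    [(1/11) = 1]

1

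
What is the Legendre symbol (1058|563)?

-1

(1058|563)
  = (495|563)    [1058 ≡ 495 mod 563]
  = -(563|495)    [QR: both ≡ 3 mod 4, sign flips]
  = -(68|495)    [563 ≡ 68 mod 495]
  = -(17|495)    [495 ≡ 7 mod 8 ⇒ (2|495)^2 = +1]
  = -(495|17)    [QR: 17 ≡ 1 mod 4, sign kept]
  = -(2|17)    [495 ≡ 2 mod 17]
  = -(1|17)    [17 ≡ 1 mod 8 ⇒ (2|17) = +1]
  = -1    [(1|17) = 1]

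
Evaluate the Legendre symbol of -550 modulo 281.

-1

(-550 / 281)
  = (12 / 281)    [-550 ≡ 12 mod 281]
  = (3 / 281)    [281 ≡ 1 mod 8 ⇒ (2 / 281)^2 = +1]
  = (281 / 3)    [QR: 281 ≡ 1 mod 4, sign kept]
  = (2 / 3)    [281 ≡ 2 mod 3]
  = -(1 / 3)    [3 ≡ 3 mod 8 ⇒ (2 / 3) = -1]
  = -1    [(1 / 3) = 1]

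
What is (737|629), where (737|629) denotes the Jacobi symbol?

-1

Reduce the numerator: 737 ≡ 108 (mod 629), so (737|629) = (108|629).
Factor out 2: 108 = 2^2·27. Since 629 ≡ 5 (mod 8), (2|629) = -1, and (2|629)^2 = +1. Now have (27|629).
629 ≡ 1 (mod 4), so quadratic reciprocity gives (27|629) = (629|27). Reduce: 629 ≡ 8 (mod 27). Now have (8|27).
Factor out 2: 8 = 2^3. Since 27 ≡ 3 (mod 8), (2|27) = -1, and (2|27)^3 = -1. Now have -(1|27).
(1|27) = 1. Collecting the sign factors: -1.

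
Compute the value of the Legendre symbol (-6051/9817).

(-6051/9817)
  = (3766/9817)    [-6051 ≡ 3766 mod 9817]
  = (1883/9817)    [9817 ≡ 1 mod 8 ⇒ (2/9817) = +1]
  = (9817/1883)    [QR: 9817 ≡ 1 mod 4, sign kept]
  = (402/1883)    [9817 ≡ 402 mod 1883]
  = -(201/1883)    [1883 ≡ 3 mod 8 ⇒ (2/1883) = -1]
  = -(1883/201)    [QR: 201 ≡ 1 mod 4, sign kept]
  = -(74/201)    [1883 ≡ 74 mod 201]
  = -(37/201)    [201 ≡ 1 mod 8 ⇒ (2/201) = +1]
  = -(201/37)    [QR: 37 ≡ 1 mod 4, sign kept]
  = -(16/37)    [201 ≡ 16 mod 37]
  = -(1/37)    [37 ≡ 5 mod 8 ⇒ (2/37)^4 = +1]
  = -1    [(1/37) = 1]

-1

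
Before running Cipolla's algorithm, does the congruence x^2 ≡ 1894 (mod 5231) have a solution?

no

Factor out 2: 1894 = 2·947. Since 5231 ≡ 7 (mod 8), (2|5231) = +1. Now have (947|5231).
Both 947 ≡ 3 and 5231 ≡ 3 (mod 4), so reciprocity gives (947|5231) = -(5231|947). Reduce: 5231 ≡ 496 (mod 947). Now have -(496|947).
Factor out 2: 496 = 2^4·31. Since 947 ≡ 3 (mod 8), (2|947) = -1, and (2|947)^4 = +1. Now have -(31|947).
Both 31 ≡ 3 and 947 ≡ 3 (mod 4), so reciprocity gives (31|947) = -(947|31). Reduce: 947 ≡ 17 (mod 31). Now have (17|31).
17 ≡ 1 (mod 4), so quadratic reciprocity gives (17|31) = (31|17). Reduce: 31 ≡ 14 (mod 17). Now have (14|17).
Factor out 2: 14 = 2·7. Since 17 ≡ 1 (mod 8), (2|17) = +1. Now have (7|17).
17 ≡ 1 (mod 4), so quadratic reciprocity gives (7|17) = (17|7). Reduce: 17 ≡ 3 (mod 7). Now have (3|7).
Both 3 ≡ 3 and 7 ≡ 3 (mod 4), so reciprocity gives (3|7) = -(7|3). Reduce: 7 ≡ 1 (mod 3). Now have -(1|3).
(1|3) = 1. Collecting the sign factors: -1.
(1894|5231) = -1, and 5231 is prime, so 1894 is not a quadratic residue mod 5231.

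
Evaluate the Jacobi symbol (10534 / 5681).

Reduce the numerator: 10534 ≡ 4853 (mod 5681), so (10534 / 5681) = (4853 / 5681).
4853 ≡ 1 (mod 4), so quadratic reciprocity gives (4853 / 5681) = (5681 / 4853). Reduce: 5681 ≡ 828 (mod 4853). Now have (828 / 4853).
Factor out 2: 828 = 2^2·207. Since 4853 ≡ 5 (mod 8), (2 / 4853) = -1, and (2 / 4853)^2 = +1. Now have (207 / 4853).
4853 ≡ 1 (mod 4), so quadratic reciprocity gives (207 / 4853) = (4853 / 207). Reduce: 4853 ≡ 92 (mod 207). Now have (92 / 207).
Factor out 2: 92 = 2^2·23. Since 207 ≡ 7 (mod 8), (2 / 207) = +1, and (2 / 207)^2 = +1. Now have (23 / 207).
Both 23 ≡ 3 and 207 ≡ 3 (mod 4), so reciprocity gives (23 / 207) = -(207 / 23). Reduce: 207 ≡ 0 (mod 23). Now have -(0 / 23).
The numerator is now 0 with denominator 23 > 1: the symbol is 0.

0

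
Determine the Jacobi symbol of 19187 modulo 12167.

(19187|12167)
  = (7020|12167)    [19187 ≡ 7020 mod 12167]
  = (1755|12167)    [12167 ≡ 7 mod 8 ⇒ (2|12167)^2 = +1]
  = -(12167|1755)    [QR: both ≡ 3 mod 4, sign flips]
  = -(1637|1755)    [12167 ≡ 1637 mod 1755]
  = -(1755|1637)    [QR: 1637 ≡ 1 mod 4, sign kept]
  = -(118|1637)    [1755 ≡ 118 mod 1637]
  = (59|1637)    [1637 ≡ 5 mod 8 ⇒ (2|1637) = -1]
  = (1637|59)    [QR: 1637 ≡ 1 mod 4, sign kept]
  = (44|59)    [1637 ≡ 44 mod 59]
  = (11|59)    [59 ≡ 3 mod 8 ⇒ (2|59)^2 = +1]
  = -(59|11)    [QR: both ≡ 3 mod 4, sign flips]
  = -(4|11)    [59 ≡ 4 mod 11]
  = -(1|11)    [11 ≡ 3 mod 8 ⇒ (2|11)^2 = +1]
  = -1    [(1|11) = 1]

-1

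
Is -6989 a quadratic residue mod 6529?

Reduce the numerator: -6989 ≡ 6069 (mod 6529), so (-6989|6529) = (6069|6529).
6069 ≡ 1 (mod 4), so quadratic reciprocity gives (6069|6529) = (6529|6069). Reduce: 6529 ≡ 460 (mod 6069). Now have (460|6069).
Factor out 2: 460 = 2^2·115. Since 6069 ≡ 5 (mod 8), (2|6069) = -1, and (2|6069)^2 = +1. Now have (115|6069).
6069 ≡ 1 (mod 4), so quadratic reciprocity gives (115|6069) = (6069|115). Reduce: 6069 ≡ 89 (mod 115). Now have (89|115).
89 ≡ 1 (mod 4), so quadratic reciprocity gives (89|115) = (115|89). Reduce: 115 ≡ 26 (mod 89). Now have (26|89).
Factor out 2: 26 = 2·13. Since 89 ≡ 1 (mod 8), (2|89) = +1. Now have (13|89).
13 ≡ 1 (mod 4), so quadratic reciprocity gives (13|89) = (89|13). Reduce: 89 ≡ 11 (mod 13). Now have (11|13).
13 ≡ 1 (mod 4), so quadratic reciprocity gives (11|13) = (13|11). Reduce: 13 ≡ 2 (mod 11). Now have (2|11).
Factor out 2: 2 = 2. Since 11 ≡ 3 (mod 8), (2|11) = -1. Now have -(1|11).
(1|11) = 1. Collecting the sign factors: -1.
(-6989|6529) = -1, and 6529 is prime, so -6989 is not a quadratic residue mod 6529.

no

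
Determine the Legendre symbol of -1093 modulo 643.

1

Reduce the numerator: -1093 ≡ 193 (mod 643), so (-1093/643) = (193/643).
193 ≡ 1 (mod 4), so quadratic reciprocity gives (193/643) = (643/193). Reduce: 643 ≡ 64 (mod 193). Now have (64/193).
Factor out 2: 64 = 2^6. Since 193 ≡ 1 (mod 8), (2/193) = +1, and (2/193)^6 = +1. Now have (1/193).
(1/193) = 1. Collecting the sign factors: 1.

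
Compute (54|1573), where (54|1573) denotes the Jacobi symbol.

-1

Factor out 2: 54 = 2·27. Since 1573 ≡ 5 (mod 8), (2|1573) = -1. Now have -(27|1573).
1573 ≡ 1 (mod 4), so quadratic reciprocity gives (27|1573) = (1573|27). Reduce: 1573 ≡ 7 (mod 27). Now have -(7|27).
Both 7 ≡ 3 and 27 ≡ 3 (mod 4), so reciprocity gives (7|27) = -(27|7). Reduce: 27 ≡ 6 (mod 7). Now have (6|7).
Factor out 2: 6 = 2·3. Since 7 ≡ 7 (mod 8), (2|7) = +1. Now have (3|7).
Both 3 ≡ 3 and 7 ≡ 3 (mod 4), so reciprocity gives (3|7) = -(7|3). Reduce: 7 ≡ 1 (mod 3). Now have -(1|3).
(1|3) = 1. Collecting the sign factors: -1.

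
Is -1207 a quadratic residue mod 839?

no

(-1207/839)
  = (471/839)    [-1207 ≡ 471 mod 839]
  = -(839/471)    [QR: both ≡ 3 mod 4, sign flips]
  = -(368/471)    [839 ≡ 368 mod 471]
  = -(23/471)    [471 ≡ 7 mod 8 ⇒ (2/471)^4 = +1]
  = (471/23)    [QR: both ≡ 3 mod 4, sign flips]
  = (11/23)    [471 ≡ 11 mod 23]
  = -(23/11)    [QR: both ≡ 3 mod 4, sign flips]
  = -(1/11)    [23 ≡ 1 mod 11]
  = -1    [(1/11) = 1]
The Legendre symbol is -1, so x^2 ≡ -1207 (mod 839) has no solution.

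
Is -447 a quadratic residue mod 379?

(-447/379)
  = (311/379)    [-447 ≡ 311 mod 379]
  = -(379/311)    [QR: both ≡ 3 mod 4, sign flips]
  = -(68/311)    [379 ≡ 68 mod 311]
  = -(17/311)    [311 ≡ 7 mod 8 ⇒ (2/311)^2 = +1]
  = -(311/17)    [QR: 17 ≡ 1 mod 4, sign kept]
  = -(5/17)    [311 ≡ 5 mod 17]
  = -(17/5)    [QR: 5 ≡ 1 mod 4, sign kept]
  = -(2/5)    [17 ≡ 2 mod 5]
  = (1/5)    [5 ≡ 5 mod 8 ⇒ (2/5) = -1]
  = 1    [(1/5) = 1]
(-447/379) = 1, and 379 is prime, so -447 is a quadratic residue mod 379.

yes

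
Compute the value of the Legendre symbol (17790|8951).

(17790|8951)
  = (8839|8951)    [17790 ≡ 8839 mod 8951]
  = -(8951|8839)    [QR: both ≡ 3 mod 4, sign flips]
  = -(112|8839)    [8951 ≡ 112 mod 8839]
  = -(7|8839)    [8839 ≡ 7 mod 8 ⇒ (2|8839)^4 = +1]
  = (8839|7)    [QR: both ≡ 3 mod 4, sign flips]
  = (5|7)    [8839 ≡ 5 mod 7]
  = (7|5)    [QR: 5 ≡ 1 mod 4, sign kept]
  = (2|5)    [7 ≡ 2 mod 5]
  = -(1|5)    [5 ≡ 5 mod 8 ⇒ (2|5) = -1]
  = -1    [(1|5) = 1]

-1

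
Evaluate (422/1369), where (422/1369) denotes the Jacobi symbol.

Factor out 2: 422 = 2·211. Since 1369 ≡ 1 (mod 8), (2/1369) = +1. Now have (211/1369).
1369 ≡ 1 (mod 4), so quadratic reciprocity gives (211/1369) = (1369/211). Reduce: 1369 ≡ 103 (mod 211). Now have (103/211).
Both 103 ≡ 3 and 211 ≡ 3 (mod 4), so reciprocity gives (103/211) = -(211/103). Reduce: 211 ≡ 5 (mod 103). Now have -(5/103).
5 ≡ 1 (mod 4), so quadratic reciprocity gives (5/103) = (103/5). Reduce: 103 ≡ 3 (mod 5). Now have -(3/5).
5 ≡ 1 (mod 4), so quadratic reciprocity gives (3/5) = (5/3). Reduce: 5 ≡ 2 (mod 3). Now have -(2/3).
Factor out 2: 2 = 2. Since 3 ≡ 3 (mod 8), (2/3) = -1. Now have (1/3).
(1/3) = 1. Collecting the sign factors: 1.

1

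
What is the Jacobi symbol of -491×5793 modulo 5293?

By multiplicativity, (-491·5793|5293) = (-491|5293)·(5793|5293).
First factor (-491|5293):
Reduce the numerator: -491 ≡ 4802 (mod 5293), so (-491|5293) = (4802|5293).
Factor out 2: 4802 = 2·2401. Since 5293 ≡ 5 (mod 8), (2|5293) = -1. Now have -(2401|5293).
2401 ≡ 1 (mod 4), so quadratic reciprocity gives (2401|5293) = (5293|2401). Reduce: 5293 ≡ 491 (mod 2401). Now have -(491|2401).
2401 ≡ 1 (mod 4), so quadratic reciprocity gives (491|2401) = (2401|491). Reduce: 2401 ≡ 437 (mod 491). Now have -(437|491).
437 ≡ 1 (mod 4), so quadratic reciprocity gives (437|491) = (491|437). Reduce: 491 ≡ 54 (mod 437). Now have -(54|437).
Factor out 2: 54 = 2·27. Since 437 ≡ 5 (mod 8), (2|437) = -1. Now have (27|437).
437 ≡ 1 (mod 4), so quadratic reciprocity gives (27|437) = (437|27). Reduce: 437 ≡ 5 (mod 27). Now have (5|27).
5 ≡ 1 (mod 4), so quadratic reciprocity gives (5|27) = (27|5). Reduce: 27 ≡ 2 (mod 5). Now have (2|5).
Factor out 2: 2 = 2. Since 5 ≡ 5 (mod 8), (2|5) = -1. Now have -(1|5).
(1|5) = 1. Collecting the sign factors: -1.
Second factor (5793|5293):
Reduce the numerator: 5793 ≡ 500 (mod 5293), so (5793|5293) = (500|5293).
Factor out 2: 500 = 2^2·125. Since 5293 ≡ 5 (mod 8), (2|5293) = -1, and (2|5293)^2 = +1. Now have (125|5293).
125 ≡ 1 (mod 4), so quadratic reciprocity gives (125|5293) = (5293|125). Reduce: 5293 ≡ 43 (mod 125). Now have (43|125).
125 ≡ 1 (mod 4), so quadratic reciprocity gives (43|125) = (125|43). Reduce: 125 ≡ 39 (mod 43). Now have (39|43).
Both 39 ≡ 3 and 43 ≡ 3 (mod 4), so reciprocity gives (39|43) = -(43|39). Reduce: 43 ≡ 4 (mod 39). Now have -(4|39).
Factor out 2: 4 = 2^2. Since 39 ≡ 7 (mod 8), (2|39) = +1, and (2|39)^2 = +1. Now have -(1|39).
(1|39) = 1. Collecting the sign factors: -1.
Product: (-1)·(-1) = 1.

1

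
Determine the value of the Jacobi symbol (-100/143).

-1

(-100/143)
  = -(100/143)    [143 ≡ 3 mod 4 ⇒ (-1/143) = -1]
  = -(25/143)    [143 ≡ 7 mod 8 ⇒ (2/143)^2 = +1]
  = -(143/25)    [QR: 25 ≡ 1 mod 4, sign kept]
  = -(18/25)    [143 ≡ 18 mod 25]
  = -(9/25)    [25 ≡ 1 mod 8 ⇒ (2/25) = +1]
  = -(25/9)    [QR: 9 ≡ 1 mod 4, sign kept]
  = -(7/9)    [25 ≡ 7 mod 9]
  = -(9/7)    [QR: 9 ≡ 1 mod 4, sign kept]
  = -(2/7)    [9 ≡ 2 mod 7]
  = -(1/7)    [7 ≡ 7 mod 8 ⇒ (2/7) = +1]
  = -1    [(1/7) = 1]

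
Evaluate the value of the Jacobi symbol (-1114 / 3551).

1

Reduce the numerator: -1114 ≡ 2437 (mod 3551), so (-1114 / 3551) = (2437 / 3551).
2437 ≡ 1 (mod 4), so quadratic reciprocity gives (2437 / 3551) = (3551 / 2437). Reduce: 3551 ≡ 1114 (mod 2437). Now have (1114 / 2437).
Factor out 2: 1114 = 2·557. Since 2437 ≡ 5 (mod 8), (2 / 2437) = -1. Now have -(557 / 2437).
557 ≡ 1 (mod 4), so quadratic reciprocity gives (557 / 2437) = (2437 / 557). Reduce: 2437 ≡ 209 (mod 557). Now have -(209 / 557).
209 ≡ 1 (mod 4), so quadratic reciprocity gives (209 / 557) = (557 / 209). Reduce: 557 ≡ 139 (mod 209). Now have -(139 / 209).
209 ≡ 1 (mod 4), so quadratic reciprocity gives (139 / 209) = (209 / 139). Reduce: 209 ≡ 70 (mod 139). Now have -(70 / 139).
Factor out 2: 70 = 2·35. Since 139 ≡ 3 (mod 8), (2 / 139) = -1. Now have (35 / 139).
Both 35 ≡ 3 and 139 ≡ 3 (mod 4), so reciprocity gives (35 / 139) = -(139 / 35). Reduce: 139 ≡ 34 (mod 35). Now have -(34 / 35).
Factor out 2: 34 = 2·17. Since 35 ≡ 3 (mod 8), (2 / 35) = -1. Now have (17 / 35).
17 ≡ 1 (mod 4), so quadratic reciprocity gives (17 / 35) = (35 / 17). Reduce: 35 ≡ 1 (mod 17). Now have (1 / 17).
(1 / 17) = 1. Collecting the sign factors: 1.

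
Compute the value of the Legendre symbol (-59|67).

-1

(-59|67)
  = -(59|67)    [67 ≡ 3 mod 4 ⇒ (-1|67) = -1]
  = (67|59)    [QR: both ≡ 3 mod 4, sign flips]
  = (8|59)    [67 ≡ 8 mod 59]
  = -(1|59)    [59 ≡ 3 mod 8 ⇒ (2|59)^3 = -1]
  = -1    [(1|59) = 1]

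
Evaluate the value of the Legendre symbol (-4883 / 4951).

1

(-4883 / 4951)
  = -(4883 / 4951)    [4951 ≡ 3 mod 4 ⇒ (-1 / 4951) = -1]
  = (4951 / 4883)    [QR: both ≡ 3 mod 4, sign flips]
  = (68 / 4883)    [4951 ≡ 68 mod 4883]
  = (17 / 4883)    [4883 ≡ 3 mod 8 ⇒ (2 / 4883)^2 = +1]
  = (4883 / 17)    [QR: 17 ≡ 1 mod 4, sign kept]
  = (4 / 17)    [4883 ≡ 4 mod 17]
  = (1 / 17)    [17 ≡ 1 mod 8 ⇒ (2 / 17)^2 = +1]
  = 1    [(1 / 17) = 1]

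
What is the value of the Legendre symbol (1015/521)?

(1015/521)
  = (494/521)    [1015 ≡ 494 mod 521]
  = (247/521)    [521 ≡ 1 mod 8 ⇒ (2/521) = +1]
  = (521/247)    [QR: 521 ≡ 1 mod 4, sign kept]
  = (27/247)    [521 ≡ 27 mod 247]
  = -(247/27)    [QR: both ≡ 3 mod 4, sign flips]
  = -(4/27)    [247 ≡ 4 mod 27]
  = -(1/27)    [27 ≡ 3 mod 8 ⇒ (2/27)^2 = +1]
  = -1    [(1/27) = 1]

-1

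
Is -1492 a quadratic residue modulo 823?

yes

(-1492|823)
  = -(1492|823)    [823 ≡ 3 mod 4 ⇒ (-1|823) = -1]
  = -(669|823)    [1492 ≡ 669 mod 823]
  = -(823|669)    [QR: 669 ≡ 1 mod 4, sign kept]
  = -(154|669)    [823 ≡ 154 mod 669]
  = (77|669)    [669 ≡ 5 mod 8 ⇒ (2|669) = -1]
  = (669|77)    [QR: 77 ≡ 1 mod 4, sign kept]
  = (53|77)    [669 ≡ 53 mod 77]
  = (77|53)    [QR: 53 ≡ 1 mod 4, sign kept]
  = (24|53)    [77 ≡ 24 mod 53]
  = -(3|53)    [53 ≡ 5 mod 8 ⇒ (2|53)^3 = -1]
  = -(53|3)    [QR: 53 ≡ 1 mod 4, sign kept]
  = -(2|3)    [53 ≡ 2 mod 3]
  = (1|3)    [3 ≡ 3 mod 8 ⇒ (2|3) = -1]
  = 1    [(1|3) = 1]
(-1492|823) = 1, and 823 is prime, so -1492 is a quadratic residue mod 823.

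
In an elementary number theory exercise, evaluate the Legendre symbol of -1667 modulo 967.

1

(-1667/967)
  = -(1667/967)    [967 ≡ 3 mod 4 ⇒ (-1/967) = -1]
  = -(700/967)    [1667 ≡ 700 mod 967]
  = -(175/967)    [967 ≡ 7 mod 8 ⇒ (2/967)^2 = +1]
  = (967/175)    [QR: both ≡ 3 mod 4, sign flips]
  = (92/175)    [967 ≡ 92 mod 175]
  = (23/175)    [175 ≡ 7 mod 8 ⇒ (2/175)^2 = +1]
  = -(175/23)    [QR: both ≡ 3 mod 4, sign flips]
  = -(14/23)    [175 ≡ 14 mod 23]
  = -(7/23)    [23 ≡ 7 mod 8 ⇒ (2/23) = +1]
  = (23/7)    [QR: both ≡ 3 mod 4, sign flips]
  = (2/7)    [23 ≡ 2 mod 7]
  = (1/7)    [7 ≡ 7 mod 8 ⇒ (2/7) = +1]
  = 1    [(1/7) = 1]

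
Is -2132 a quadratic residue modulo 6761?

Reduce the numerator: -2132 ≡ 4629 (mod 6761), so (-2132/6761) = (4629/6761).
4629 ≡ 1 (mod 4), so quadratic reciprocity gives (4629/6761) = (6761/4629). Reduce: 6761 ≡ 2132 (mod 4629). Now have (2132/4629).
Factor out 2: 2132 = 2^2·533. Since 4629 ≡ 5 (mod 8), (2/4629) = -1, and (2/4629)^2 = +1. Now have (533/4629).
533 ≡ 1 (mod 4), so quadratic reciprocity gives (533/4629) = (4629/533). Reduce: 4629 ≡ 365 (mod 533). Now have (365/533).
365 ≡ 1 (mod 4), so quadratic reciprocity gives (365/533) = (533/365). Reduce: 533 ≡ 168 (mod 365). Now have (168/365).
Factor out 2: 168 = 2^3·21. Since 365 ≡ 5 (mod 8), (2/365) = -1, and (2/365)^3 = -1. Now have -(21/365).
21 ≡ 1 (mod 4), so quadratic reciprocity gives (21/365) = (365/21). Reduce: 365 ≡ 8 (mod 21). Now have -(8/21).
Factor out 2: 8 = 2^3. Since 21 ≡ 5 (mod 8), (2/21) = -1, and (2/21)^3 = -1. Now have (1/21).
(1/21) = 1. Collecting the sign factors: 1.
The Legendre symbol is 1, so x^2 ≡ -2132 (mod 6761) has solution.

yes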